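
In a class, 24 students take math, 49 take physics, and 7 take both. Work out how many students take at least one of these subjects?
|A∪B| = |A|+|B|-|A∩B| = 24+49-7 = 66.
Final answer: 66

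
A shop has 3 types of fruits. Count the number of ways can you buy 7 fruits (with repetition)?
36

Solution: Stars and bars: C(7+3-1, 7) = C(9, 7) = 36.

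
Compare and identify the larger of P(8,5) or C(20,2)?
P(8,5)

Working:
P(8,5)=6,720, C(20,2)=190.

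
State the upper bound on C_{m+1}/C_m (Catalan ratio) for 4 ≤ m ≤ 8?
17/5

C_{m+1}/C_m = 2(2m+1)/(m+2), which increases with m. Maximum at m = 8: 2·17/10 = 17/5.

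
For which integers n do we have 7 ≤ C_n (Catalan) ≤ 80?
C_3=5; C_4=14; C_5=42; C_6=132. So valid n = 4, 5.

Answer: 4, 5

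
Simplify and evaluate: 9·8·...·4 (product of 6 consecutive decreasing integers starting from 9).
60,480

Explanation: This is P(9,6) = 9!/(3)! = 60,480.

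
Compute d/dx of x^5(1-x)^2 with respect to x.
5x^4(1-x)^2 - 2x^5(1-x)^1

Explanation: Product rule: 5x^{4}(1-x)^{2} + x^5·(-2)(1-x)^{1}.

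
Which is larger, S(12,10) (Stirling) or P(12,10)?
P(12,10)

Explanation: S(12,10) = 10·S(11,10) + S(11,9) = 10·55 + 1,155 = 1,705; P(12,10) = 239,500,800.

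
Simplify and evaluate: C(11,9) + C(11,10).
By Pascal's identity: C(12,10) = 66.

Answer: 66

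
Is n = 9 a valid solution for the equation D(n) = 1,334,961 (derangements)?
No

Reasoning: D(9) = (9-1)·[D(8) + D(7)] = 8·[14,833 + 1,854] = 133,496, which does not equal 1,334,961.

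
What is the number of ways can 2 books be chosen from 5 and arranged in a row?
P(5,2) = 5!/(5-2)! = 20.
Final answer: 20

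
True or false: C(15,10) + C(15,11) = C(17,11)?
False

Working:
Pascal's identity gives C(16,11) = 4,368, whereas C(17,11) = 12,376.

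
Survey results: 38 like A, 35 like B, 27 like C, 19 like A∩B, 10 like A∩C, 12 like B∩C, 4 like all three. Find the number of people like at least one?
63

Reasoning: |A∪B∪C| = 38+35+27-19-10-12+4 = 63.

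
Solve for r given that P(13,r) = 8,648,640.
7

Reasoning: P(13,r) = 13·12·…·(13−r+1), a product of r factors. Multiplying down from 13: 13 = 13; 13·12 = 156; 13·12·11 = 1,716; 13·12·11·10 = 17,160; 13·12·11·10·9 = 154,440; 13·12·11·10·9·8 = 1,235,520; 13·12·11·10·9·8·7 = 8,648,640 ✓ (7 factors). So r = 7.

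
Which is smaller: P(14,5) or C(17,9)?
C(17,9)

Reasoning: P(14,5)=240,240, C(17,9)=24,310.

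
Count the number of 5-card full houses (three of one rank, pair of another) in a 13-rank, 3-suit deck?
468

Working:
Triple rank: 13. Triple suits: C(3,3)=1. Pair rank: 12. Pair suits: C(3,2)=3. Total: 468.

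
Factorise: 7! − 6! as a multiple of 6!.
6 × 6! = 4,320

Working:
7! − 6! = 7·6! − 6! = (7 − 1)·6! = 6 × 6! = 4,320.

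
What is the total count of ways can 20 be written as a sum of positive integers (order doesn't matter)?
627

Working:
Pentagonal recurrence p(n) = p(n−1) + p(n−2) − p(n−5) − p(n−7) + …: p(20) = p(19) + p(18) − p(15) − p(13) + p(8) + p(5) = 490 + 385 − 176 − 101 + 22 + 7 = 627.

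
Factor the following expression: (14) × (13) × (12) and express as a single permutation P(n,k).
P(14,3) = 14!/(11)!

Product of 3 consecutive descending integers starting at 14: P(14,3) = 14!/11! = 2,184.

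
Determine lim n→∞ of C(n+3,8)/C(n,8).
1
Both numerator and denominator grow as n^8/8! for large n, so the ratio → 1.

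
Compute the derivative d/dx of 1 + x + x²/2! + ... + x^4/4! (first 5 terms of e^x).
1 + x + x²/2! + ... + x^3/3!

Reasoning: Differentiating term by term gives the first 4 terms of e^x.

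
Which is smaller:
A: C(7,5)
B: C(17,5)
A

Explanation: A=C(7,5)=21, B=C(17,5)=6,188.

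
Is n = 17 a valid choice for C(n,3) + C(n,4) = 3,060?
Yes

Solution: C(17,3) + C(17,4) = 680 + 2,380 = 3,060, which equals 3,060.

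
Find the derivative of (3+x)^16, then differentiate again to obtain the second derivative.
240(3+x)^14

Solution: First derivative: 16(3+x)^{15}. Second derivative: 16·15·(3+x)^{14} = 240(3+x)^{14}.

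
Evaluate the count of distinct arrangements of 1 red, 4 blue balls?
5

Explanation: Multinomial: 5!/(1! × 4!) = 5.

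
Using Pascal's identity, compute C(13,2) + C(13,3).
364

C(13,2) + C(13,3) = C(14,3) = 364.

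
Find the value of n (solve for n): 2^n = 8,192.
13

Solution: 8,192 = 1,024 × 8 = 2^10 × 2^3 = 2^13, so n = 13.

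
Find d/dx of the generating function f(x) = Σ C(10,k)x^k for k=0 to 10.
Σ k·C(10,k)x^(k-1) for k=1 to 10

Explanation: Term-by-term differentiation gives Σ k·C(10,k)x^{k-1} for k=1 to 10.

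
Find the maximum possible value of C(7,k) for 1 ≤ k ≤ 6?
35

Reasoning: C(7,k) is maximised at the centre of the row: C(7,3) = 35.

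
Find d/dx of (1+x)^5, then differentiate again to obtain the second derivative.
20(1+x)^3

First derivative: 5(1+x)^{4}. Second derivative: 5·4·(1+x)^{3} = 20(1+x)^{3}.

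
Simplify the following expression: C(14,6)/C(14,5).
3/2

Reasoning: C(n,k+1)/C(n,k) = (n−k)/(k+1). Here (14−5)/(5+1) = 9/6 = 3/2.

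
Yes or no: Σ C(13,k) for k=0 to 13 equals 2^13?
Yes
Binomial theorem: Σ C(13,k) = (1+1)^13 = 2^13 = 8,192; RHS 2^13 = 8,192.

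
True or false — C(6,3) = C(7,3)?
LHS = C(6,3) = 20; RHS = C(7,3) = 35. 20 ≠ 35, so the statement does not hold.
Final answer: False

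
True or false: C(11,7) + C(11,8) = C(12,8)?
True
Pascal's identity C(n,k) + C(n,k+1) = C(n+1,k+1): 330 + 165 = 495 = C(12,8).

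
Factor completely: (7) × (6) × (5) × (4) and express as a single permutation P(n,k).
P(7,4) = 7!/(3)!

Product of 4 consecutive descending integers starting at 7: P(7,4) = 7!/3! = 840.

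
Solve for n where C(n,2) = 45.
C(n,2) = n(n−1)/2! is increasing in n, and n(n−1) = 2!·45 = 90 ≈ (n−0.5)^2 gives n ≈ 10.0. Check: C(8,2) = 28, C(9,2) = 36, C(10,2) = 45 ✓. So n = 10.

Answer: 10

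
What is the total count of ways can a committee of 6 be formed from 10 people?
C(10,6) = 10! / (6! × (10-6)!)
         = 10! / (6! × 4!)
         = 210

Answer: 210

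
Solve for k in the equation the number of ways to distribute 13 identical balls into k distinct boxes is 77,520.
8

Reasoning: Stars and bars: the count is C(13+k−1, k−1), increasing in k. k=6: C(18,5) = 8,568, k=7: C(19,6) = 27,132, k=8: C(20,7) = 77,520 ✓. So k = 8.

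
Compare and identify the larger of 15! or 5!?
15!=1,307,674,368,000, 5!=120. 15! > 5!.
Final answer: 15!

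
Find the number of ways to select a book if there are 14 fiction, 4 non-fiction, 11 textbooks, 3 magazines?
32

Solution: By the addition principle: 14 + 4 + 11 + 3 = 32.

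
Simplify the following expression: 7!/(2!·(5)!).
21

Solution: This is C(7,2) = 21.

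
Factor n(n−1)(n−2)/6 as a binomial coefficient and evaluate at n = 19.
C(n,3); C(19,3) = 969

Explanation: n(n−1)(n−2)/6 = n!/(3!(n−3)!) = C(n,3). At n = 19: C(19,3) = 969.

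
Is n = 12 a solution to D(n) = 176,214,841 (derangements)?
Yes

Working:
D(12) = (12-1)·[D(11) + D(10)] = 11·[14,684,570 + 1,334,961] = 176,214,841, which equals 176,214,841.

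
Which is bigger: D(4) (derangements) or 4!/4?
D(4)

Reasoning: D(4) = (4-1)·[D(3) + D(2)] = 3·[2 + 1] = 9; 4!/4 = 24/4 = 6.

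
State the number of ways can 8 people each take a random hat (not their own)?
14,833

Working:
Using D(n) = (n-1)[D(n-1) + D(n-2)]:
D(8) = (8-1) × [D(7) + D(6)]
      = 7 × [1854 + 265]
      = 7 × 2119
      = 14,833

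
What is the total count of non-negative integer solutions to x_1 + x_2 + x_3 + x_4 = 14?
680

Reasoning: C(14+4-1, 4-1) = 680.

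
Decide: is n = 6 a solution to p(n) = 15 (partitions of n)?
Pentagonal recurrence p(n) = p(n−1) + p(n−2) − p(n−5) − p(n−7) + …: p(6) = p(5) + p(4) − p(1) = 7 + 5 − 1 = 11, which does not equal 15.

Answer: No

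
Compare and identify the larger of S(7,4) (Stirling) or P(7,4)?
P(7,4)
S(7,4) = 4·S(6,4) + S(6,3) = 4·65 + 90 = 350; P(7,4) = 840.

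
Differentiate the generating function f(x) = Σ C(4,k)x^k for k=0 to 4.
Σ k·C(4,k)x^(k-1) for k=1 to 4

Solution: Term-by-term differentiation gives Σ k·C(4,k)x^{k-1} for k=1 to 4.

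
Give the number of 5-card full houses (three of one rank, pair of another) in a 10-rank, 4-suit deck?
2,160

Explanation: Triple rank: 10. Triple suits: C(4,3)=4. Pair rank: 9. Pair suits: C(4,2)=6. Total: 2,160.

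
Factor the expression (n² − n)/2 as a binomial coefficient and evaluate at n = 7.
(n² − n)/2 = n(n−1)/2 = C(n,2). At n = 7: C(7,2) = 21.

Answer: C(n,2); C(7,2) = 21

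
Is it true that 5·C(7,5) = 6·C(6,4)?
False

Absorption identity k·C(n,k) = n·C(n-1,k-1). LHS = 5·21 = 105; RHS = 6·15 = 90.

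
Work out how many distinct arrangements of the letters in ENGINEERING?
277,200

Solution: Word has 11 letters (E=3, N=3, G=2, I=2, R=1). Arrangements: 11!/Π(k!) = 277,200.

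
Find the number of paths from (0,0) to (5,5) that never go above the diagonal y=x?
42
Counted by the Catalan number C_5: C_5 = C(10,5)/(5+1) = 252/6 = 42.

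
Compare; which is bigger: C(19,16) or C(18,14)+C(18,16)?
C(18,14)+C(18,16)
C(19,16)=969; C(18,14)+C(18,16)=3,060+153=3,213.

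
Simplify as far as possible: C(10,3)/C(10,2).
8/3

Solution: C(n,k+1)/C(n,k) = (n−k)/(k+1). Here (10−2)/(2+1) = 8/3 = 8/3.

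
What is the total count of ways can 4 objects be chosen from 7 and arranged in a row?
P(7,4) = 7!/(7-4)! = 840.

Answer: 840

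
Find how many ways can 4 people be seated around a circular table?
Circular arrangements: (4-1)! = 6.
Final answer: 6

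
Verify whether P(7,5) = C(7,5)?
False

Explanation: P(7,5) = 2,520 but C(7,5) = 21; they differ by a factor of 5! = 120, so the statement does not hold.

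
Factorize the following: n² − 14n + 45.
(n − 5)(n − 9)

Explanation: Seek roots whose sum is 14 and product is 45: (5, 9). So n² − 14n + 45 = (n − 5)(n − 9).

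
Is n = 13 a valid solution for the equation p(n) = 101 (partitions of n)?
Yes
Pentagonal recurrence p(n) = p(n−1) + p(n−2) − p(n−5) − p(n−7) + …: p(13) = p(12) + p(11) − p(8) − p(6) + p(1) = 77 + 56 − 22 − 11 + 1 = 101, which equals 101.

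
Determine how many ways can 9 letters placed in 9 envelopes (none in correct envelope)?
133,496

Reasoning: Using D(n) = (n-1)[D(n-1) + D(n-2)]:
D(9) = (9-1) × [D(8) + D(7)]
      = 8 × [14833 + 1854]
      = 8 × 16687
      = 133,496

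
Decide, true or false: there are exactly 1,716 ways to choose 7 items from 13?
True

Reasoning: C(13,7) = 1,716.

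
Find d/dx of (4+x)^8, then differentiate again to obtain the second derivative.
56(4+x)^6

Solution: First derivative: 8(4+x)^{7}. Second derivative: 8·7·(4+x)^{6} = 56(4+x)^{6}.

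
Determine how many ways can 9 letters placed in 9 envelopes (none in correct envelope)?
133,496

Working:
Using D(n) = (n-1)[D(n-1) + D(n-2)]:
D(9) = (9-1) × [D(8) + D(7)]
      = 8 × [14833 + 1854]
      = 8 × 16687
      = 133,496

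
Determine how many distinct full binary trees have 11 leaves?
16,796
Using the Catalan number formula: C_n = C(2n, n) / (n+1)
C_10 = C(20, 10) / (10+1)
     = 184756 / 11
     = 16,796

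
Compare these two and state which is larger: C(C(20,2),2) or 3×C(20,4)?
C(C(20,2),2)=17,955, 3×C(20,4)=14,535.

Answer: C(C(20,2),2)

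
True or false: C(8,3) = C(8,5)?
True

Solution: C(8,3) = C(8,8-3) by the symmetry property; both equal 56.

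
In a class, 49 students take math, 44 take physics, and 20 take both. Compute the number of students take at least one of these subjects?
73

|A∪B| = |A|+|B|-|A∩B| = 49+44-20 = 73.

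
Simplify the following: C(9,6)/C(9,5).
2/3

C(n,k+1)/C(n,k) = (n−k)/(k+1). Here (9−5)/(5+1) = 4/6 = 2/3.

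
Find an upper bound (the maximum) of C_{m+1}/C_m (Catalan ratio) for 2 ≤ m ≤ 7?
10/3

Working:
C_{m+1}/C_m = 2(2m+1)/(m+2), which increases with m. Maximum at m = 7: 2·15/9 = 10/3.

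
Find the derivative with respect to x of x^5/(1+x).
(5x^4(1+x) - x^5)/(1+x)²
Quotient rule: [5x^{4}(1+x) - x^5]/(1+x)².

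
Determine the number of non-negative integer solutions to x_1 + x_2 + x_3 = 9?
C(9+3-1, 3-1) = 55.
Final answer: 55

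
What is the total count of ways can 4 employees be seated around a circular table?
6

Working:
Circular arrangements: (4-1)! = 6.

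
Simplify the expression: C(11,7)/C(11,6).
C(n,k+1)/C(n,k) = (n−k)/(k+1). Here (11−6)/(6+1) = 5/7 = 5/7.

Answer: 5/7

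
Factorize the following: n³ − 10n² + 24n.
n³ − 10n² + 24n = n(n² − 10n + 24) = n(n − 4)(n − 6).
Final answer: n(n − 4)(n − 6)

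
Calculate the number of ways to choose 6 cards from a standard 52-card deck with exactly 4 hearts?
13 hearts and 39 non-hearts: C(13,4) × C(39,2) = 715 × 741 = 529,815.

Answer: 529,815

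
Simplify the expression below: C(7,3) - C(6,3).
15

Explanation: C(7,3) - C(6,3) = C(6,2) = 15.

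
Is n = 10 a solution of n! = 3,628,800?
Yes

Solution: 10! = 10·9! = 10·362,880 = 3,628,800, which equals 3,628,800.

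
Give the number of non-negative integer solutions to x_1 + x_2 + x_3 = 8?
C(8+3-1, 3-1) = 45.
Final answer: 45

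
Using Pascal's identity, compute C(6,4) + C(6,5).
21

Solution: C(6,4) + C(6,5) = C(7,5) = 21.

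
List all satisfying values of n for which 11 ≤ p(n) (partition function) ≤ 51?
6, 7, 8, 9, 10

Explanation: Tabulating p(n) via p(n) = p(n−1) + p(n−2) − p(n−5) − p(n−7) + …: p(5)=7; p(6)=11; p(7)=15; p(8)=22; p(9)=30; p(10)=42; p(11)=56. So valid n = 6, 7, 8, 9, 10.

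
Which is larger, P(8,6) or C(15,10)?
P(8,6)=20,160, C(15,10)=3,003.

Answer: P(8,6)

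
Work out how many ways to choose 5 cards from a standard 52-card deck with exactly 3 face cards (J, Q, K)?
171,600

Solution: 12 face cards and 40 non-face cards: C(12,3) × C(40,2) = 220 × 780 = 171,600.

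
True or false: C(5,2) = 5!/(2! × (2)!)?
False

Solution: The correct denominator is 2!×3!, giving C(5,2) = 10; the stated RHS is 5!/(2!×2!) = 30 ≠ 10, so the statement does not hold.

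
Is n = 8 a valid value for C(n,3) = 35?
No

Working:
C(8,3) = 8·7·6/3! = 336/6 = 56, which does not equal 35.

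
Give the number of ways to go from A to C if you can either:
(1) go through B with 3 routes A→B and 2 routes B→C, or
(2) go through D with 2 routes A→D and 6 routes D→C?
18

Reasoning: Route via B: 3×2=6. Route via D: 2×6=12. Total: 18.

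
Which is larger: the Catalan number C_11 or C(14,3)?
C_11

Working:
C_11 = C(22,11)/(11+1) = 705,432/12 = 58,786; C(14,3) = 364.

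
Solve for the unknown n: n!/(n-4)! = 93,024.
19

n!/(n-4)! = n×(n-1)×(n-2)×(n-3), a product of 4 consecutive integers ≈ (n−1.5)^4. 93,024^(1/4) + 1.5 ≈ 19.0; check n = 19: 19×18×17×16 = 93,024 ✓. So n = 19.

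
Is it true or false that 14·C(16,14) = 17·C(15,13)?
False

Absorption identity k·C(n,k) = n·C(n-1,k-1). LHS = 14·120 = 1,680; RHS = 17·105 = 1,785.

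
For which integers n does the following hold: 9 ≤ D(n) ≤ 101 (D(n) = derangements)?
Using D(n) = (n−1)[D(n−1) + D(n−2)] with D(1)=0, D(2)=1: D(3)=2; D(4)=9; D(5)=44; D(6)=265. So valid n = 4, 5.
Final answer: 4, 5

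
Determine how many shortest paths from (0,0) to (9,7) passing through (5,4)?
4,410
To (5,4): C(9,5)=126. From there: C(7,4)=35. Total: 4,410.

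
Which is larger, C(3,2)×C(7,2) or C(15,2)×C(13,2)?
C(15,2)×C(13,2)

Solution: C(3,2)×C(7,2)=63, C(15,2)×C(13,2)=8,190.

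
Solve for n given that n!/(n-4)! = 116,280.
n!/(n-4)! = n×(n-1)×(n-2)×(n-3), a product of 4 consecutive integers ≈ (n−1.5)^4. 116,280^(1/4) + 1.5 ≈ 20.0; check n = 20: 20×19×18×17 = 116,280 ✓. So n = 20.

Answer: 20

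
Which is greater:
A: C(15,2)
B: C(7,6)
A
A=C(15,2)=105, B=C(7,6)=7.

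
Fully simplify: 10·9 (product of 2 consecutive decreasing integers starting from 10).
90

Solution: This is P(10,2) = 10!/(8)! = 90.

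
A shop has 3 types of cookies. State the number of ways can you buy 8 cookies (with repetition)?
45

Working:
Stars and bars: C(8+3-1, 8) = C(10, 8) = 45.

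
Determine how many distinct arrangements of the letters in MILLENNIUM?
Word has 10 letters (M=2, I=2, L=2, E=1, N=2, U=1). Arrangements: 10!/Π(k!) = 226,800.
Final answer: 226,800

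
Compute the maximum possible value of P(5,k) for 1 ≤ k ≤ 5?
120

Reasoning: P(5,k) increases in k, so maximum at k = 5: 5! = 120.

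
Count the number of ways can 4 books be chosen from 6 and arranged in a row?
360

Working:
P(6,4) = 6!/(6-4)! = 360.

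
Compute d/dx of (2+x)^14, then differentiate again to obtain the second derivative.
First derivative: 14(2+x)^{13}. Second derivative: 14·13·(2+x)^{12} = 182(2+x)^{12}.
Final answer: 182(2+x)^12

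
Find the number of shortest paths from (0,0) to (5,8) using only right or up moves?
1,287
Choose 5 rights from 13 moves: C(13,5) = 1,287.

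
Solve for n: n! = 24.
4

n! is strictly increasing. 2! = 2, 3! = 6, 4! = 24 ✓. So n = 4.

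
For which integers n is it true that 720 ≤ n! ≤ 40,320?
n! is strictly increasing; 6! = 720 and 8! = 40,320, so valid n = 6, 7, 8.
Final answer: 6, 7, 8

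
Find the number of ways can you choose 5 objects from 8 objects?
56

Explanation: C(8,5) = 8! / (5! × (8-5)!)
         = 8! / (5! × 3!)
         = 56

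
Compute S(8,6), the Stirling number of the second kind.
266
Using the Stirling recurrence: S(n,k) = k·S(n-1,k) + S(n-1,k-1)
S(8,6) = 6·S(7,6) + S(7,5)
         = 6·21 + 140
         = 126 + 140
         = 266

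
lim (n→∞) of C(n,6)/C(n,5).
∞

Working:
C(n,6)/C(n,5) = (n-5)/6 → ∞ as n → ∞.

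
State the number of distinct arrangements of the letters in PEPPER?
Word has 6 letters (P=3, E=2, R=1). Arrangements: 6!/Π(k!) = 60.
Final answer: 60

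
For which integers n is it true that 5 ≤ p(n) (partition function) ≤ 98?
4, 5, 6, 7, 8, 9, 10, 11, 12
Tabulating p(n) via p(n) = p(n−1) + p(n−2) − p(n−5) − p(n−7) + …: p(3)=3; p(4)=5; p(5)=7; p(6)=11; p(7)=15; p(8)=22; p(9)=30; p(10)=42; p(11)=56; p(12)=77; p(13)=101. So valid n = 4, 5, 6, 7, 8, 9, 10, 11, 12.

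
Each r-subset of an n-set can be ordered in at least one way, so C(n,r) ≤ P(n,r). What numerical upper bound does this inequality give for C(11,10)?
39,916,800

Reasoning: P(11,10) = 11·10·9·8·7·6·5·4·3·2 = 39,916,800, so C(11,10) ≤ 39,916,800. (The bound is loose by a factor of 10! = 3,628,800: C(11,10) = 39,916,800/3,628,800 = 11.)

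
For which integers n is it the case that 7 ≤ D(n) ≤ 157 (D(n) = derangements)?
4, 5

Using D(n) = (n−1)[D(n−1) + D(n−2)] with D(1)=0, D(2)=1: D(3)=2; D(4)=9; D(5)=44; D(6)=265. So valid n = 4, 5.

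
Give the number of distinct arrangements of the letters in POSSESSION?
75,600

Reasoning: Word has 10 letters (P=1, O=2, S=4, E=1, I=1, N=1). Arrangements: 10!/Π(k!) = 75,600.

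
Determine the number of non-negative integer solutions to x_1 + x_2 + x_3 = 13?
C(13+3-1, 3-1) = 105.
Final answer: 105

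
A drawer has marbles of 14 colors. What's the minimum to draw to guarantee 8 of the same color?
Worst case: 7 of each = 98. One more: 99.
Final answer: 99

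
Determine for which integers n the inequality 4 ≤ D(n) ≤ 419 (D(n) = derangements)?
4, 5, 6

Using D(n) = (n−1)[D(n−1) + D(n−2)] with D(1)=0, D(2)=1: D(3)=2; D(4)=9; D(5)=44; D(6)=265; D(7)=1,854. So valid n = 4, 5, 6.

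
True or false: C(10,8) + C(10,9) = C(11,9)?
True

Explanation: Pascal's identity C(n,k) + C(n,k+1) = C(n+1,k+1): 45 + 10 = 55 = C(11,9).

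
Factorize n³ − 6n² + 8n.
n(n − 2)(n − 4)

Explanation: n³ − 6n² + 8n = n(n² − 6n + 8) = n(n − 2)(n − 4).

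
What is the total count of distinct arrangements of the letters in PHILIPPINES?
1,108,800

Word has 11 letters (P=3, H=1, I=3, L=1, N=1, E=1, S=1). Arrangements: 11!/Π(k!) = 1,108,800.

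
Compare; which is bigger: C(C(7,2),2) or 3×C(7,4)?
C(C(7,2),2)

C(C(7,2),2)=210, 3×C(7,4)=105.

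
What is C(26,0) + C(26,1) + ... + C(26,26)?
Sum of binomial coefficients = 2^26 = 67,108,864.
Final answer: 67,108,864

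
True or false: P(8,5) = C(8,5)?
False

P(8,5) = 6,720 but C(8,5) = 56; they differ by a factor of 5! = 120, so the statement does not hold.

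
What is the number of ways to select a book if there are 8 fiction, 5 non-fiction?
By the addition principle: 8 + 5 = 13.
Final answer: 13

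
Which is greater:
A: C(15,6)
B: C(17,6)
B

Working:
A=C(15,6)=5,005, B=C(17,6)=12,376.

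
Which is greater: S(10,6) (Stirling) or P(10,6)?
P(10,6)
S(10,6) = 6·S(9,6) + S(9,5) = 6·2,646 + 6,951 = 22,827; P(10,6) = 151,200.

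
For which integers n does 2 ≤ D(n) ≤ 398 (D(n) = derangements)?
3, 4, 5, 6

Solution: Using D(n) = (n−1)[D(n−1) + D(n−2)] with D(1)=0, D(2)=1: D(2)=1; D(3)=2; D(4)=9; D(5)=44; D(6)=265; D(7)=1,854. So valid n = 3, 4, 5, 6.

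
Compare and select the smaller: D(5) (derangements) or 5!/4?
5!/4

Explanation: D(5) = (5-1)·[D(4) + D(3)] = 4·[9 + 2] = 44; 5!/4 = 120/4 = 30.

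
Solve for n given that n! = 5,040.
7

Solution: n! is strictly increasing. 5! = 120, 6! = 720, 7! = 5,040 ✓. So n = 7.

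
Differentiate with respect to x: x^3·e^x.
(3x^2 + x^3)e^x

Explanation: Product rule: d/dx[x^3]·e^x + x^3·d/dx[e^x] = 3x^{2}e^x + x^3e^x.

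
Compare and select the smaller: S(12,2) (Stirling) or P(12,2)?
P(12,2)

Explanation: S(12,2) = 2·S(11,2) + S(11,1) = 2·1,023 + 1 = 2,047; P(12,2) = 132.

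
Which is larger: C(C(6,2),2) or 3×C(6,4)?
C(C(6,2),2)

Working:
C(C(6,2),2)=105, 3×C(6,4)=45.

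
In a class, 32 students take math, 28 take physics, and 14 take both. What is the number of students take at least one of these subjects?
46

Reasoning: |A∪B| = |A|+|B|-|A∩B| = 32+28-14 = 46.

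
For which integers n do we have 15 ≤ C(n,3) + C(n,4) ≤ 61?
5, 6
C(4,3)+C(4,4)=5; C(5,3)+C(5,4)=15; C(6,3)+C(6,4)=35; C(7,3)+C(7,4)=70. So valid n = 5, 6.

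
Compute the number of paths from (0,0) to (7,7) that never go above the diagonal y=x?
Counted by the Catalan number C_7: C_7 = C(14,7)/(7+1) = 3,432/8 = 429.
Final answer: 429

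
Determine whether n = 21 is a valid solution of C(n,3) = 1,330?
Yes
C(21,3) = 21·20·19/3! = 7,980/6 = 1,330, which equals 1,330.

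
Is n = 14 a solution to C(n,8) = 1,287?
No

Reasoning: C(14,8) = 14·13·12·11·10·9·8·7/8! = 121,080,960/40,320 = 3,003, which does not equal 1,287.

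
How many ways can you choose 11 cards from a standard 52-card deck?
C(52,11) = 60,403,728,840.
Final answer: 60,403,728,840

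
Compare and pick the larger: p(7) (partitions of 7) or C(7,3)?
C(7,3)

Reasoning: Pentagonal recurrence p(n) = p(n−1) + p(n−2) − p(n−5) − p(n−7) + …: p(7) = p(6) + p(5) − p(2) − p(0) = 11 + 7 − 2 − 1 = 15; C(7,3) = 35.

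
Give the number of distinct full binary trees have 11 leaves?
16,796

Using the Catalan number formula: C_n = C(2n, n) / (n+1)
C_10 = C(20, 10) / (10+1)
     = 184756 / 11
     = 16,796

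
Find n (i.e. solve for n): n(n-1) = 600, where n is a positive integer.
25
n² − n − 600 = 0, so n = (1 ± √(1 + 4·600))/2 = (1 ± √2,401)/2 = (1 ± 49)/2, i.e. n = 25 or n = -24. Taking the positive root, n = 25 (check: 25×24 = 600).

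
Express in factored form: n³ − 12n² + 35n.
n(n − 5)(n − 7)

Solution: n³ − 12n² + 35n = n(n² − 12n + 35) = n(n − 5)(n − 7).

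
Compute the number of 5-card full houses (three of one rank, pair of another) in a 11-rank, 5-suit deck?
11,000

Solution: Triple rank: 11. Triple suits: C(5,3)=10. Pair rank: 10. Pair suits: C(5,2)=10. Total: 11,000.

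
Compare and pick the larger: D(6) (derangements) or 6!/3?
D(6) = (6-1)·[D(5) + D(4)] = 5·[44 + 9] = 265; 6!/3 = 720/3 = 240.
Final answer: D(6)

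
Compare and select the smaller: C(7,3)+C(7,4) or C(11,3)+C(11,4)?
C(7,3)+C(7,4)

Reasoning: First=70, Second=495.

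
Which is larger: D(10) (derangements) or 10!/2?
D(10) = (10-1)·[D(9) + D(8)] = 9·[133,496 + 14,833] = 1,334,961; 10!/2 = 3,628,800/2 = 1,814,400.

Answer: 10!/2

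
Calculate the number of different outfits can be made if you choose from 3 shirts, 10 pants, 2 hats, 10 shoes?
600

Explanation: By the multiplication principle: 3 × 10 × 2 × 10 = 600.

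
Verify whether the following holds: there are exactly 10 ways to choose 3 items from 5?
True

Working:
C(5,3) = 10.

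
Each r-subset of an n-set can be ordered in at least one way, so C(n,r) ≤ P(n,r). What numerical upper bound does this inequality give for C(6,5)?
P(6,5) = 6·5·4·3·2 = 720, so C(6,5) ≤ 720. (The bound is loose by a factor of 5! = 120: C(6,5) = 720/120 = 6.)

Answer: 720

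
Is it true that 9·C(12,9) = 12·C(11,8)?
True

Working:
Absorption identity k·C(n,k) = n·C(n-1,k-1). LHS = 9·220 = 1,980; RHS = 12·165 = 1,980.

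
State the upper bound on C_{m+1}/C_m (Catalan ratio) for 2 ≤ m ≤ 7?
C_{m+1}/C_m = 2(2m+1)/(m+2), which increases with m. Maximum at m = 7: 2·15/9 = 10/3.

Answer: 10/3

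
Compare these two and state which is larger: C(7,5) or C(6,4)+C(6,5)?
Equal

Explanation: By Pascal's identity: C(7,5) = C(6,4)+C(6,5) = 21. Equal.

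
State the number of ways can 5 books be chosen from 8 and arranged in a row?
6,720

Working:
P(8,5) = 8!/(8-5)! = 6,720.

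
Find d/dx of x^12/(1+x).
Quotient rule: [12x^{11}(1+x) - x^12]/(1+x)².

Answer: (12x^11(1+x) - x^12)/(1+x)²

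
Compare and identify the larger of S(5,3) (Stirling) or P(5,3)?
P(5,3)

Solution: S(5,3) = 3·S(4,3) + S(4,2) = 3·6 + 7 = 25; P(5,3) = 60.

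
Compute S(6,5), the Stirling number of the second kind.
15

Solution: Using the Stirling recurrence: S(n,k) = k·S(n-1,k) + S(n-1,k-1)
S(6,5) = 5·S(5,5) + S(5,4)
         = 5·1 + 10
         = 5 + 10
         = 15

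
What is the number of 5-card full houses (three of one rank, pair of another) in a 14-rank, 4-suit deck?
Triple rank: 14. Triple suits: C(4,3)=4. Pair rank: 13. Pair suits: C(4,2)=6. Total: 4,368.

Answer: 4,368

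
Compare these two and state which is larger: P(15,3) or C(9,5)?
P(15,3)
P(15,3)=2,730, C(9,5)=126.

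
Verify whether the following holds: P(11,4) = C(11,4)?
False

P(11,4) = 7,920 but C(11,4) = 330; they differ by a factor of 4! = 24, so the statement does not hold.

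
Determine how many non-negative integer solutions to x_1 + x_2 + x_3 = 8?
45

C(8+3-1, 3-1) = 45.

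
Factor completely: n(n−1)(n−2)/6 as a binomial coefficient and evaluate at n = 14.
n(n−1)(n−2)/6 = n!/(3!(n−3)!) = C(n,3). At n = 14: C(14,3) = 364.

Answer: C(n,3); C(14,3) = 364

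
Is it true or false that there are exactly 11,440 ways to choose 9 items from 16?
True
C(16,9) = 11,440.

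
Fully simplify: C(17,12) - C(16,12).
4,368

Explanation: C(17,12) - C(16,12) = C(16,11) = 4,368.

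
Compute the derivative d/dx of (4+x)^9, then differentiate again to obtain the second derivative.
72(4+x)^7

Reasoning: First derivative: 9(4+x)^{8}. Second derivative: 9·8·(4+x)^{7} = 72(4+x)^{7}.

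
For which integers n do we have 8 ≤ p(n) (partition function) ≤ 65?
Tabulating p(n) via p(n) = p(n−1) + p(n−2) − p(n−5) − p(n−7) + …: p(5)=7; p(6)=11; p(7)=15; p(8)=22; p(9)=30; p(10)=42; p(11)=56; p(12)=77. So valid n = 6, 7, 8, 9, 10, 11.
Final answer: 6, 7, 8, 9, 10, 11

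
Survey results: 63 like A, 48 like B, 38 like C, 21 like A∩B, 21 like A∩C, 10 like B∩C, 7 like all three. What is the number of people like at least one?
104

Solution: |A∪B∪C| = 63+48+38-21-21-10+7 = 104.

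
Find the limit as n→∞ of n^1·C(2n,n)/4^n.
∞

C(2n,n) ~ 4^n/√(πn), so n^1·C(2n,n)/4^n ~ n^(1 − 1/2)/√π → ∞.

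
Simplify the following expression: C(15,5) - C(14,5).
C(15,5) - C(14,5) = C(14,4) = 1,001.

Answer: 1,001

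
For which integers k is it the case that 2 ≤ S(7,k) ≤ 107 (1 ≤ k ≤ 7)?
2, 6

Reasoning: S(7,1)=1; S(7,2)=63; S(7,3)=301; S(7,4)=350; S(7,5)=140; S(7,6)=21; S(7,7)=1. So valid k = 2, 6.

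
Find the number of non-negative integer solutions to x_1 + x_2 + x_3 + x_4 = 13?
560

Explanation: C(13+4-1, 4-1) = 560.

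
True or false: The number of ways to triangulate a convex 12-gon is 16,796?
True

Solution: Triangulations of a convex 12-gon are counted by the Catalan number C_10: C_10 = C(20,10)/(10+1) = 184,756/11 = 16,796.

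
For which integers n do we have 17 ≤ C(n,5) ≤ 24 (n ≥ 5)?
C(6,5)=6; C(7,5)=21; C(8,5)=56. So valid n = 7.
Final answer: 7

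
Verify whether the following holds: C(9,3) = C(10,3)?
False

LHS = C(9,3) = 84; RHS = C(10,3) = 120. 84 ≠ 120, so the statement does not hold.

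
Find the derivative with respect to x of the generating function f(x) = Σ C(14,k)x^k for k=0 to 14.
Σ k·C(14,k)x^(k-1) for k=1 to 14

Working:
Term-by-term differentiation gives Σ k·C(14,k)x^{k-1} for k=1 to 14.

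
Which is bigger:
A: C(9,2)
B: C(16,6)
B

Working:
A=C(9,2)=36, B=C(16,6)=8,008.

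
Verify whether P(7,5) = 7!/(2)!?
Permutation formula P(n,k) = n!/(n-k)!: 7!/2! = 5,040/2 = 2,520 = P(7,5). The statement holds.

Answer: True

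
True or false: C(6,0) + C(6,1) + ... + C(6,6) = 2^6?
True

Binomial theorem with x = y = 1: Σ C(6,i) = (1+1)^6 = 2^6 = 64. The statement holds.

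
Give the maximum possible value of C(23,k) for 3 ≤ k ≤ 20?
1,352,078
C(23,k) is maximised at the centre of the row: C(23,11) = 1,352,078.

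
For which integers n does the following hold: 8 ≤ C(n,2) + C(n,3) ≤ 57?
4, 5, 6, 7

Solution: C(3,2)+C(3,3)=4; C(4,2)+C(4,3)=10; C(5,2)+C(5,3)=20; C(6,2)+C(6,3)=35; C(7,2)+C(7,3)=56; C(8,2)+C(8,3)=84. So valid n = 4, 5, 6, 7.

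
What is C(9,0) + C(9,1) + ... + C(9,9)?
Sum of binomial coefficients = 2^9 = 512.
Final answer: 512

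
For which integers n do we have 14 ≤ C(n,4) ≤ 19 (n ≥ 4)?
C(5,4)=5; C(6,4)=15; C(7,4)=35. So valid n = 6.
Final answer: 6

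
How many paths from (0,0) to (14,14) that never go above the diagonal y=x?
2,674,440

Solution: Counted by the Catalan number C_14: C_14 = C(28,14)/(14+1) = 40,116,600/15 = 2,674,440.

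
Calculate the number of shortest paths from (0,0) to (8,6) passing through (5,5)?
1,008

To (5,5): C(10,5)=252. From there: C(4,3)=4. Total: 1,008.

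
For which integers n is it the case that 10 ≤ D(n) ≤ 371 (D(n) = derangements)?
Using D(n) = (n−1)[D(n−1) + D(n−2)] with D(1)=0, D(2)=1: D(4)=9; D(5)=44; D(6)=265; D(7)=1,854. So valid n = 5, 6.

Answer: 5, 6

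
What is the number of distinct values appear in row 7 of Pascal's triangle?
4

Solution: Row 7 has entries C(7,0)..C(7,7); by symmetry C(7,k)=C(7,7-k), giving 4 distinct values.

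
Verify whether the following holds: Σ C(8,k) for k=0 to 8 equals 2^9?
False

Binomial theorem: Σ C(8,k) = (1+1)^8 = 2^8 = 256; RHS 2^9 = 512.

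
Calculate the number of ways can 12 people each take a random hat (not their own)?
176,214,841

Working:
Using D(n) = (n-1)[D(n-1) + D(n-2)]:
D(12) = (12-1) × [D(11) + D(10)]
      = 11 × [14684570 + 1334961]
      = 11 × 16019531
      = 176,214,841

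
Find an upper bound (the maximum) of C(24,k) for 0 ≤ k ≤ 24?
2,704,156

Solution: Maximum at k = 12: C(24,12) = 2,704,156.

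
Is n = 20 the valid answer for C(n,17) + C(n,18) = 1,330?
Yes
C(20,17) + C(20,18) = 1,140 + 190 = 1,330, which equals 1,330.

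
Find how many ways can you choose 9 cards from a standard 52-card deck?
C(52,9) = 3,679,075,400.
Final answer: 3,679,075,400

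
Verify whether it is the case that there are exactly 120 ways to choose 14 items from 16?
C(16,14) = 120.

Answer: True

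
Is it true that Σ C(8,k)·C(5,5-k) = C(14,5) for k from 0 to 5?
False
Vandermonde's identity gives C(13,5) = 1,287; RHS C(14,5) = 2,002.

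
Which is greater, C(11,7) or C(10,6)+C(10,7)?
By Pascal's identity: C(11,7) = C(10,6)+C(10,7) = 330. Equal.
Final answer: Equal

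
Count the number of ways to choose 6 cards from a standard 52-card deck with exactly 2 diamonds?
13 diamonds and 39 non-diamonds: C(13,2) × C(39,4) = 78 × 82251 = 6,415,578.

Answer: 6,415,578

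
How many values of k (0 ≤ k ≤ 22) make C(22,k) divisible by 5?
Checking C(22,k) mod 5 for k = 0..22: divisible at k = 3, 4, 8, 9, 13, 14, 18, 19. That's 8 values.
Final answer: 8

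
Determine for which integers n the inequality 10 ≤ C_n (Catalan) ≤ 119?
4, 5

Reasoning: C_3=5; C_4=14; C_5=42; C_6=132. So valid n = 4, 5.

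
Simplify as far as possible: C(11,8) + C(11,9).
220

Reasoning: By Pascal's identity: C(12,9) = 220.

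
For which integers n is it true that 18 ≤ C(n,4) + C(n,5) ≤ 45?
C(5,4)+C(5,5)=6; C(6,4)+C(6,5)=21; C(7,4)+C(7,5)=56. So valid n = 6.

Answer: 6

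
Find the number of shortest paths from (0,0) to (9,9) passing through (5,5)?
17,640
To (5,5): C(10,5)=252. From there: C(8,4)=70. Total: 17,640.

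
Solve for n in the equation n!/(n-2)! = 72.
9
n!/(n-2)! = n×(n-1), a product of 2 consecutive integers ≈ (n−0.5)^2. 72^(1/2) + 0.5 ≈ 9.0; check n = 9: 9×8 = 72 ✓. So n = 9.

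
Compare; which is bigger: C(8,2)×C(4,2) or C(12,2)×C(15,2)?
C(12,2)×C(15,2)

Solution: C(8,2)×C(4,2)=168, C(12,2)×C(15,2)=6,930.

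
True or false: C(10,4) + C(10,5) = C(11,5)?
True

Explanation: Pascal's identity: LHS = 210 + 252 = 462; RHS = C(11,5) = 462. Both sides agree, so the statement holds.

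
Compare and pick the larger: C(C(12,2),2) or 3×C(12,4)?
C(C(12,2),2)=2,145, 3×C(12,4)=1,485.
Final answer: C(C(12,2),2)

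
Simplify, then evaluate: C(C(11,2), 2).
C(11,2) = 55, then C(55, 2) = 1,485.

Answer: 1,485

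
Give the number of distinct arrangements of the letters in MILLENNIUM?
226,800

Solution: Word has 10 letters (M=2, I=2, L=2, E=1, N=2, U=1). Arrangements: 10!/Π(k!) = 226,800.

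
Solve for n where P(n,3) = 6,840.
20

Solution: P(n,3) = n(n−1)(n−2) is increasing in n; n(n−1)(n−2) ≈ (n−1)^3 = 6,840 gives n ≈ 20.0. Check: P(18,3) = 4,896, P(19,3) = 5,814, P(20,3) = 6,840 ✓. So n = 20.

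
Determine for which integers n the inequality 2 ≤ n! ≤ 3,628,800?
2, 3, 4, 5, 6, 7, 8, 9, 10

Solution: n! is strictly increasing; 2! = 2 and 10! = 3,628,800, so valid n = 2, 3, 4, 5, 6, 7, 8, 9, 10.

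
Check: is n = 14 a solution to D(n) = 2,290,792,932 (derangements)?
D(14) = (14-1)·[D(13) + D(12)] = 13·[2,290,792,932 + 176,214,841] = 32,071,101,049, which does not equal 2,290,792,932.

Answer: No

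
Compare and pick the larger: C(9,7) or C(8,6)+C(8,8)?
C(9,7)

Solution: C(9,7)=36; C(8,6)+C(8,8)=28+1=29.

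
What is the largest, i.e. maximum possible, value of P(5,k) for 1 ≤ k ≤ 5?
120

Reasoning: P(5,k) increases in k, so maximum at k = 5: 5! = 120.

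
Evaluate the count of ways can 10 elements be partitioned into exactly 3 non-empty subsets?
9,330

Reasoning: This equals S(10,3), the Stirling number of the 2nd kind.
Using the Stirling recurrence: S(n,k) = k·S(n-1,k) + S(n-1,k-1)
S(10,3) = 3·S(9,3) + S(9,2)
         = 3·3025 + 255
         = 9075 + 255
         = 9,330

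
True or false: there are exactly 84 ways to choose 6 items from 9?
True
C(9,6) = 84.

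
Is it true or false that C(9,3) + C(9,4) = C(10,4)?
True

Solution: Pascal's identity: LHS = 84 + 126 = 210; RHS = C(10,4) = 210. Both sides agree, so the statement holds.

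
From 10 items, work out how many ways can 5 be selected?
C(10,5) = 10! / (5! × (10-5)!)
         = 10! / (5! × 5!)
         = 252
Final answer: 252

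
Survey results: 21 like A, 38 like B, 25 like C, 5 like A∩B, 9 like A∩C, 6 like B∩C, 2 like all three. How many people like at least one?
66

Solution: |A∪B∪C| = 21+38+25-5-9-6+2 = 66.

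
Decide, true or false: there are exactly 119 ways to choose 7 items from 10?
False

Explanation: C(10,7) = 120 ≠ 119.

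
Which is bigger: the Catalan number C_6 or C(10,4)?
C(10,4)

C_6 = C(12,6)/(6+1) = 924/7 = 132; C(10,4) = 210.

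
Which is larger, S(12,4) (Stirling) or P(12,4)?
S(12,4)

Working:
S(12,4) = 4·S(11,4) + S(11,3) = 4·145,750 + 28,501 = 611,501; P(12,4) = 11,880.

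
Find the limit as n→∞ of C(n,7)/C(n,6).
∞
C(n,7)/C(n,6) = (n-6)/7 → ∞ as n → ∞.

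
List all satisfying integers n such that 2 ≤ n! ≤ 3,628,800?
n! is strictly increasing; 2! = 2 and 10! = 3,628,800, so valid n = 2, 3, 4, 5, 6, 7, 8, 9, 10.

Answer: 2, 3, 4, 5, 6, 7, 8, 9, 10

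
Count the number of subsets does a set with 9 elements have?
Each element can be included or excluded: 2^9 = 512.
Final answer: 512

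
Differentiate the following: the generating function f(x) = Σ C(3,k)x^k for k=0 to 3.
Σ k·C(3,k)x^(k-1) for k=1 to 3

Solution: Term-by-term differentiation gives Σ k·C(3,k)x^{k-1} for k=1 to 3.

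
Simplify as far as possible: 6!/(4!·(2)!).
15

Working:
This is C(6,4) = 15.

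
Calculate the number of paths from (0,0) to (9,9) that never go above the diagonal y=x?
4,862

Explanation: Counted by the Catalan number C_9: C_9 = C(18,9)/(9+1) = 48,620/10 = 4,862.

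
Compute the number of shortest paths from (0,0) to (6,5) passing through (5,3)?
To (5,3): C(8,5)=56. From there: C(3,1)=3. Total: 168.

Answer: 168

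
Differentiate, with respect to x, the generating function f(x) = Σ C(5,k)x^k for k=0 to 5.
Term-by-term differentiation gives Σ k·C(5,k)x^{k-1} for k=1 to 5.

Answer: Σ k·C(5,k)x^(k-1) for k=1 to 5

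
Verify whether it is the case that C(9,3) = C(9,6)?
Symmetry C(n,k) = C(n,n-k): C(9,3) = 84 and C(9,6) = 84. Both sides agree, so the statement holds.

Answer: True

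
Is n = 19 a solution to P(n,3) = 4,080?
No

Explanation: P(19,3) = 19·18·17 = 5,814, which does not equal 4,080.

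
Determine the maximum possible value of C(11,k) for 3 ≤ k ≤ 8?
462

C(11,k) is maximised at the centre of the row: C(11,5) = 462.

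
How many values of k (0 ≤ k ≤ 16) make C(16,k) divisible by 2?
15

Checking C(16,k) mod 2 for k = 0..16: divisible at k = 1, 2, 3, 4, 5, 6, 7, 8, 9, 10, 11, 12, 13, 14, 15. That's 15 values.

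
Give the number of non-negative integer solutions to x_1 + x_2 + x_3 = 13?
105

Explanation: C(13+3-1, 3-1) = 105.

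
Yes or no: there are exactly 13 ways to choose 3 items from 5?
No

Explanation: C(5,3) = 10 ≠ 13.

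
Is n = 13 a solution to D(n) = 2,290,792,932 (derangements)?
Yes

Reasoning: D(13) = (13-1)·[D(12) + D(11)] = 12·[176,214,841 + 14,684,570] = 2,290,792,932, which equals 2,290,792,932.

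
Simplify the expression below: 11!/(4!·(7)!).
This is C(11,4) = 330.

Answer: 330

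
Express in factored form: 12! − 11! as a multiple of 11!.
12! − 11! = 12·11! − 11! = (12 − 1)·11! = 11 × 11! = 439,084,800.
Final answer: 11 × 11! = 439,084,800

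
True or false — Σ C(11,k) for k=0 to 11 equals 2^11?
True
Binomial theorem: Σ C(11,k) = (1+1)^11 = 2^11 = 2,048; RHS 2^11 = 2,048.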